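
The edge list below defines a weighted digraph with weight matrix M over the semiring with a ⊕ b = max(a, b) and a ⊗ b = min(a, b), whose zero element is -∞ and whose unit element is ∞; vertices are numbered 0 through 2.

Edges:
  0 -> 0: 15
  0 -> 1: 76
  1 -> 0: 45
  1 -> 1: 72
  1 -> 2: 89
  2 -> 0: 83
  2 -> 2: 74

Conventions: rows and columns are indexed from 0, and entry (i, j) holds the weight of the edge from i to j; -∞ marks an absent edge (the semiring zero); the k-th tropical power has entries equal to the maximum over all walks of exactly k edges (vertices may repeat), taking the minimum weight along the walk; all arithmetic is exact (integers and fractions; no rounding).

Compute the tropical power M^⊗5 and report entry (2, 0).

M^⊗2:
  [45, 72, 76]
  [83, 72, 74]
  [74, 76, 74]
M^⊗3:
  [76, 72, 74]
  [74, 76, 74]
  [74, 74, 76]
M^⊗4:
  [74, 76, 74]
  [74, 74, 76]
  [76, 74, 74]
M^⊗5:
  [74, 74, 76]
  [76, 74, 74]
  [74, 76, 74]
Key observation: the optimum is the walk 2->0->1->2->2->0, with weight 83 min 76 min 89 min 74 min 83 = 74.
Optimal value attained by: walk 2->0->1->2->2->0.
Answer: (M^⊗5)[2][0] = 74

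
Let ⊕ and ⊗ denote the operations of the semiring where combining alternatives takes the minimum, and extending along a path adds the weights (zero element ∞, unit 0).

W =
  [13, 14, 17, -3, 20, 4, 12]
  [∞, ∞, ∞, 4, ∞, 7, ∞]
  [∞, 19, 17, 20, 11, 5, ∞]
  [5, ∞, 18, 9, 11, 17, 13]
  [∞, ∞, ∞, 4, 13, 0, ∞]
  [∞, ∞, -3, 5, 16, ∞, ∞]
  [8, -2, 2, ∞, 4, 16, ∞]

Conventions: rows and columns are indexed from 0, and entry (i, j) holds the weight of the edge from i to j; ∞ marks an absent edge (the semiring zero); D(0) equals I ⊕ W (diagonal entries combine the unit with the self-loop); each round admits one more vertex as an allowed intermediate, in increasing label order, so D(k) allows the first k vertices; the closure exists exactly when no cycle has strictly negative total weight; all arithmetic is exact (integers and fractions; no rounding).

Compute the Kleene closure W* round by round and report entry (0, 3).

D(0):
  [0, 14, 17, -3, 20, 4, 12]
  [∞, 0, ∞, 4, ∞, 7, ∞]
  [∞, 19, 0, 20, 11, 5, ∞]
  [5, ∞, 18, 0, 11, 17, 13]
  [∞, ∞, ∞, 4, 0, 0, ∞]
  [∞, ∞, -3, 5, 16, 0, ∞]
  [8, -2, 2, ∞, 4, 16, 0]
D(1):
  [0, 14, 17, -3, 20, 4, 12]
  [∞, 0, ∞, 4, ∞, 7, ∞]
  [∞, 19, 0, 20, 11, 5, ∞]
  [5, 19, 18, 0, 11, 9, 13]
  [∞, ∞, ∞, 4, 0, 0, ∞]
  [∞, ∞, -3, 5, 16, 0, ∞]
  [8, -2, 2, 5, 4, 12, 0]
D(2):
  [0, 14, 17, -3, 20, 4, 12]
  [∞, 0, ∞, 4, ∞, 7, ∞]
  [∞, 19, 0, 20, 11, 5, ∞]
  [5, 19, 18, 0, 11, 9, 13]
  [∞, ∞, ∞, 4, 0, 0, ∞]
  [∞, ∞, -3, 5, 16, 0, ∞]
  [8, -2, 2, 2, 4, 5, 0]
D(3):
  [0, 14, 17, -3, 20, 4, 12]
  [∞, 0, ∞, 4, ∞, 7, ∞]
  [∞, 19, 0, 20, 11, 5, ∞]
  [5, 19, 18, 0, 11, 9, 13]
  [∞, ∞, ∞, 4, 0, 0, ∞]
  [∞, 16, -3, 5, 8, 0, ∞]
  [8, -2, 2, 2, 4, 5, 0]
D(4):
  [0, 14, 15, -3, 8, 4, 10]
  [9, 0, 22, 4, 15, 7, 17]
  [25, 19, 0, 20, 11, 5, 33]
  [5, 19, 18, 0, 11, 9, 13]
  [9, 23, 22, 4, 0, 0, 17]
  [10, 16, -3, 5, 8, 0, 18]
  [7, -2, 2, 2, 4, 5, 0]
D(5):
  [0, 14, 15, -3, 8, 4, 10]
  [9, 0, 22, 4, 15, 7, 17]
  [20, 19, 0, 15, 11, 5, 28]
  [5, 19, 18, 0, 11, 9, 13]
  [9, 23, 22, 4, 0, 0, 17]
  [10, 16, -3, 5, 8, 0, 18]
  [7, -2, 2, 2, 4, 4, 0]
D(6):
  [0, 14, 1, -3, 8, 4, 10]
  [9, 0, 4, 4, 15, 7, 17]
  [15, 19, 0, 10, 11, 5, 23]
  [5, 19, 6, 0, 11, 9, 13]
  [9, 16, -3, 4, 0, 0, 17]
  [10, 16, -3, 5, 8, 0, 18]
  [7, -2, 1, 2, 4, 4, 0]
D(7):
  [0, 8, 1, -3, 8, 4, 10]
  [9, 0, 4, 4, 15, 7, 17]
  [15, 19, 0, 10, 11, 5, 23]
  [5, 11, 6, 0, 11, 9, 13]
  [9, 15, -3, 4, 0, 0, 17]
  [10, 16, -3, 5, 8, 0, 18]
  [7, -2, 1, 2, 4, 4, 0]
Answer: W*[0][3] = -3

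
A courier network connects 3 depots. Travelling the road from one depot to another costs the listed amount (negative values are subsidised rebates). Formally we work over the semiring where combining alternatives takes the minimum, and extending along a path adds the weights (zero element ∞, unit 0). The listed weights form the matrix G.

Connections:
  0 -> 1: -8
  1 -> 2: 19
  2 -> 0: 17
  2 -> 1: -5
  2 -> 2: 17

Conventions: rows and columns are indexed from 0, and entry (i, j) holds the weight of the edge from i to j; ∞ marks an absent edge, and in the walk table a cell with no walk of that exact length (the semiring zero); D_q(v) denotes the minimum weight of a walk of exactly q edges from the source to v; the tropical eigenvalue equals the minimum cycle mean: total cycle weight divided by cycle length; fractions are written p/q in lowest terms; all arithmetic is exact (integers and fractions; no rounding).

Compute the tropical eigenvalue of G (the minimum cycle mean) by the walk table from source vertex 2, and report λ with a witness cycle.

q=0: [∞, ∞, 0]
q=1: [17, -5, 17]
q=2: [34, 9, 14]
q=3: [31, 9, 28]
Optimal cycle mean attained by: cycle 1->2->1, total 19 + (-5), length 2.
Answer: λ = 7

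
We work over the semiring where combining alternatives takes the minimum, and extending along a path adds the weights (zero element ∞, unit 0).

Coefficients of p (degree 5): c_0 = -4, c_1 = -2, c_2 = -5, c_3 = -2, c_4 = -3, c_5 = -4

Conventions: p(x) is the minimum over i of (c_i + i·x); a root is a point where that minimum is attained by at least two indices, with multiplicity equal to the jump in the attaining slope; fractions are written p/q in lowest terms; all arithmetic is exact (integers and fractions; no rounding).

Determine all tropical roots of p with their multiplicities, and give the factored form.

hull edge (i=0, c=-4) to (i=2, c=-5): slope -1/2, span 2
hull edge (i=2, c=-5) to (i=5, c=-4): slope 1/3, span 3
Factored form: p(x) = -4 ⊗ (x ⊕ (-1/3)) ⊗ (x ⊕ (-1/3)) ⊗ (x ⊕ (-1/3)) ⊗ (x ⊕ 1/2) ⊗ (x ⊕ 1/2)
Answer: roots = -1/3 (mult 3), 1/2 (mult 2)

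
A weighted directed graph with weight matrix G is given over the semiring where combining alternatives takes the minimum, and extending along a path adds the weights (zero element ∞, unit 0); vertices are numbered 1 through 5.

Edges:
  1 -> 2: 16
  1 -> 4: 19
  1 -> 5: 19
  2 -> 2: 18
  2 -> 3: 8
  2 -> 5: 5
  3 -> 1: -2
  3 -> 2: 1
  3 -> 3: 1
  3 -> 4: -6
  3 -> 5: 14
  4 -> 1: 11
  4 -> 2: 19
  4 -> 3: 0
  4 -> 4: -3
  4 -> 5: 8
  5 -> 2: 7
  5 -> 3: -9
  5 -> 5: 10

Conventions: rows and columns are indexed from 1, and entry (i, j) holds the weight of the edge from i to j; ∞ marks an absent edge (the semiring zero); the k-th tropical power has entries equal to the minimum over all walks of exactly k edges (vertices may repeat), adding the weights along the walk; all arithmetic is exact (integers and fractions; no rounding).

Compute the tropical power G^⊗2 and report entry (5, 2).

G^⊗2:
  [30, 26, 10, 16, 21]
  [6, 9, -4, 2, 15]
  [-1, 2, -6, -9, 2]
  [-2, 1, -3, -6, 5]
  [-11, -8, -8, -15, 5]
Key observation: the optimum is the walk 5->3->2, with weight (-9) + 1 = -8.
Optimal value attained by: walk 5->3->2.
Answer: (G^⊗2)[5][2] = -8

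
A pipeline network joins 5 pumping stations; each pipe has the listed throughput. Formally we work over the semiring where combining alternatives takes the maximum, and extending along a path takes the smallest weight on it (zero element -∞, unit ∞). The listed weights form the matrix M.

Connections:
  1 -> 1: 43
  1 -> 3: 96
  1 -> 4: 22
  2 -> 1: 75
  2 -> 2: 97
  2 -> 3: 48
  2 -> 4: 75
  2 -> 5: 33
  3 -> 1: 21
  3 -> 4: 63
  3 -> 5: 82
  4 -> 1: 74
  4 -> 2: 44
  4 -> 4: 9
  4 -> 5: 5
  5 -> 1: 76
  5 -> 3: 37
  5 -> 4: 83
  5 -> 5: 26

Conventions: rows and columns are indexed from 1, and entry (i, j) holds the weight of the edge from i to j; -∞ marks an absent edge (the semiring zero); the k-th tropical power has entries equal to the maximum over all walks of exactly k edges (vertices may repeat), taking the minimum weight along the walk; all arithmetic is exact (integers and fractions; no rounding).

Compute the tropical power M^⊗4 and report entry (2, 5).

M^⊗2:
  [43, 22, 43, 63, 82]
  [75, 97, 75, 75, 48]
  [76, 44, 37, 82, 26]
  [44, 44, 74, 44, 33]
  [74, 44, 76, 37, 37]
M^⊗3:
  [76, 44, 43, 82, 43]
  [75, 97, 75, 75, 75]
  [74, 44, 76, 44, 37]
  [44, 44, 44, 63, 74]
  [44, 44, 74, 63, 76]
M^⊗4:
  [74, 44, 76, 44, 43]
  [75, 97, 75, 75, 75]
  [44, 44, 74, 63, 76]
  [74, 44, 44, 74, 44]
  [76, 44, 44, 76, 74]
Key observation: the optimum is the walk 2->2->1->3->5, with weight 97 min 75 min 96 min 82 = 75.
Optimal value attained by: walk 2->2->1->3->5.
Answer: (M^⊗4)[2][5] = 75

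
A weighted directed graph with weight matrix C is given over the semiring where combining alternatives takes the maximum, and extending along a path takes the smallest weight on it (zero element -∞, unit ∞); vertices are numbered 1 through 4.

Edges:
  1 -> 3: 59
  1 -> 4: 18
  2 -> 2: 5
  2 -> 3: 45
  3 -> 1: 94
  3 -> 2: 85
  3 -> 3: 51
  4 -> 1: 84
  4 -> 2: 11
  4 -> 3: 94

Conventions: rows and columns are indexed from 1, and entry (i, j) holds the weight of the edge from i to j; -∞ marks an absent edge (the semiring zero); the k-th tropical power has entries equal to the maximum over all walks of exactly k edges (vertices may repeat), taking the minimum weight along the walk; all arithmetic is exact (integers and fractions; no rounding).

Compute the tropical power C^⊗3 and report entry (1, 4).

C^⊗2:
  [59, 59, 51, -∞]
  [45, 45, 45, -∞]
  [51, 51, 59, 18]
  [94, 85, 59, 18]
C^⊗3:
  [51, 51, 59, 18]
  [45, 45, 45, 18]
  [59, 59, 51, 18]
  [59, 59, 59, 18]
Key observation: the optimum is the walk 1->3->1->4, with weight 59 min 94 min 18 = 18.
Optimal value attained by: walk 1->3->1->4.
Answer: (C^⊗3)[1][4] = 18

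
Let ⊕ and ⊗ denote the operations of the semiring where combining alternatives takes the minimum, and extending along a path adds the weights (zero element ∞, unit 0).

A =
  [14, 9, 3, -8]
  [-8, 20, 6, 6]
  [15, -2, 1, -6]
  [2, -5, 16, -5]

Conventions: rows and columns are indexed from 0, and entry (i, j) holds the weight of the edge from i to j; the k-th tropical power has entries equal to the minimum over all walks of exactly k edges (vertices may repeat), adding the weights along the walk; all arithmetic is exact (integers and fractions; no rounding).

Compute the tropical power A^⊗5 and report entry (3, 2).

A^⊗2:
  [-6, -13, 4, -13]
  [6, 1, -5, -16]
  [-10, -11, 2, -11]
  [-13, -10, 1, -10]
A^⊗3:
  [-21, -18, -7, -18]
  [-14, -21, -4, -21]
  [-19, -16, -7, -18]
  [-18, -15, -10, -21]
A^⊗4:
  [-26, -23, -18, -29]
  [-29, -26, -15, -26]
  [-24, -23, -16, -27]
  [-23, -26, -15, -26]
A^⊗5:
  [-31, -34, -23, -34]
  [-34, -31, -26, -37]
  [-31, -32, -21, -32]
  [-34, -31, -20, -31]
Key observation: the optimum is the walk 3->1->0->3->1->2, with weight (-5) + (-8) + (-8) + (-5) + 6 = -20.
Optimal value attained by: walk 3->1->0->3->1->2.
Answer: (A^⊗5)[3][2] = -20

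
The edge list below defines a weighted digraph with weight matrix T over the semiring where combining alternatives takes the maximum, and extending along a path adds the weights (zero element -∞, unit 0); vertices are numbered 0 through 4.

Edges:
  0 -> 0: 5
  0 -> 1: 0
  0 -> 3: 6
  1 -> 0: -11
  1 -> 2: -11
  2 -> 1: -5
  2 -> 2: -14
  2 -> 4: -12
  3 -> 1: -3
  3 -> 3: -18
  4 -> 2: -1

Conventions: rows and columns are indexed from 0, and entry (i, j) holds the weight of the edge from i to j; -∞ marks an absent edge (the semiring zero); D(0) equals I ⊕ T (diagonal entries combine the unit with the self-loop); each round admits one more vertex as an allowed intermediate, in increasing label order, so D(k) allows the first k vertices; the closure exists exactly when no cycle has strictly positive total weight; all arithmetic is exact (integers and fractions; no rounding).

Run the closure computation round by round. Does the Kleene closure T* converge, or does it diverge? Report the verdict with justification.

Detection: at round 0, diagonal entry (0, 0) turns strictly positive.
Key observation: the cycle 0->0 has total weight 5, which is strictly positive.
Answer: DIVERGES — positive cycle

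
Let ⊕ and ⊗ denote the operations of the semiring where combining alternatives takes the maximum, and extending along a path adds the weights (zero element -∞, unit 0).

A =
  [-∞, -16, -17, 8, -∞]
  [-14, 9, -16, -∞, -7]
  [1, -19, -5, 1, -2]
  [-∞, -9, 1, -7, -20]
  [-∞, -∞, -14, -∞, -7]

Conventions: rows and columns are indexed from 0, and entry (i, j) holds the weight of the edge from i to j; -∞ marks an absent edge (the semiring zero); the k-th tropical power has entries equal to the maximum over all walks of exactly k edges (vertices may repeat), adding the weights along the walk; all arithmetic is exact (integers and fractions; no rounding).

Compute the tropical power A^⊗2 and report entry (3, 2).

A^⊗2:
  [-16, -1, 9, 1, -12]
  [-5, 18, -7, -6, 2]
  [-4, -8, 2, 9, -7]
  [2, 0, -4, 2, -1]
  [-13, -33, -19, -13, -14]
Key observation: the optimum is the walk 3->2->2, with weight 1 + (-5) = -4.
Optimal value attained by: walk 3->2->2.
Answer: (A^⊗2)[3][2] = -4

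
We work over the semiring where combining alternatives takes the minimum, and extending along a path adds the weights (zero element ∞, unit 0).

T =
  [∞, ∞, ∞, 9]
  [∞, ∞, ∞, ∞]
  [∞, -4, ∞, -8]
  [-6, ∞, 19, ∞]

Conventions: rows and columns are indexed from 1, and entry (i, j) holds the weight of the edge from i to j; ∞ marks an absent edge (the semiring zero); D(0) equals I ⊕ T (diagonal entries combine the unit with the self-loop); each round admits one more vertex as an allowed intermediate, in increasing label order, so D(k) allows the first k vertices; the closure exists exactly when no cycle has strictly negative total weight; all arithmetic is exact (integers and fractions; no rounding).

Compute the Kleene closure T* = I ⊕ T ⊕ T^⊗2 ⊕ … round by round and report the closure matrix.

D(0):
  [0, ∞, ∞, 9]
  [∞, 0, ∞, ∞]
  [∞, -4, 0, -8]
  [-6, ∞, 19, 0]
D(1):
  [0, ∞, ∞, 9]
  [∞, 0, ∞, ∞]
  [∞, -4, 0, -8]
  [-6, ∞, 19, 0]
D(2):
  [0, ∞, ∞, 9]
  [∞, 0, ∞, ∞]
  [∞, -4, 0, -8]
  [-6, ∞, 19, 0]
D(3):
  [0, ∞, ∞, 9]
  [∞, 0, ∞, ∞]
  [∞, -4, 0, -8]
  [-6, 15, 19, 0]
D(4):
  [0, 24, 28, 9]
  [∞, 0, ∞, ∞]
  [-14, -4, 0, -8]
  [-6, 15, 19, 0]
Answer: T* = [[0, 24, 28, 9], [∞, 0, ∞, ∞], [-14, -4, 0, -8], [-6, 15, 19, 0]]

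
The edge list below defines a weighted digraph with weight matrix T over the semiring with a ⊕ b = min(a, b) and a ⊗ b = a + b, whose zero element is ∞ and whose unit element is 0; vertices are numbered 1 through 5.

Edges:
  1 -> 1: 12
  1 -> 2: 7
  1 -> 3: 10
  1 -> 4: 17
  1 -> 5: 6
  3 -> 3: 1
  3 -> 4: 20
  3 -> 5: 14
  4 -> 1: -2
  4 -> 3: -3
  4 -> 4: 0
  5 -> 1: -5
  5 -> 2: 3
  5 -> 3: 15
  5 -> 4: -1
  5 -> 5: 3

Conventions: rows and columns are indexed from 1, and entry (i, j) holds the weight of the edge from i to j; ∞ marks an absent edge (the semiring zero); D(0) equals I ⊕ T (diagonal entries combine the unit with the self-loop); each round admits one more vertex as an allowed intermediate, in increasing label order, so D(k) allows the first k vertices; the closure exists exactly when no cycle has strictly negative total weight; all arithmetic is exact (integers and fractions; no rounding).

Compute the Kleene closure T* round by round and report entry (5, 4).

D(0):
  [0, 7, 10, 17, 6]
  [∞, 0, ∞, ∞, ∞]
  [∞, ∞, 0, 20, 14]
  [-2, ∞, -3, 0, ∞]
  [-5, 3, 15, -1, 0]
D(1):
  [0, 7, 10, 17, 6]
  [∞, 0, ∞, ∞, ∞]
  [∞, ∞, 0, 20, 14]
  [-2, 5, -3, 0, 4]
  [-5, 2, 5, -1, 0]
D(2):
  [0, 7, 10, 17, 6]
  [∞, 0, ∞, ∞, ∞]
  [∞, ∞, 0, 20, 14]
  [-2, 5, -3, 0, 4]
  [-5, 2, 5, -1, 0]
D(3):
  [0, 7, 10, 17, 6]
  [∞, 0, ∞, ∞, ∞]
  [∞, ∞, 0, 20, 14]
  [-2, 5, -3, 0, 4]
  [-5, 2, 5, -1, 0]
D(4):
  [0, 7, 10, 17, 6]
  [∞, 0, ∞, ∞, ∞]
  [18, 25, 0, 20, 14]
  [-2, 5, -3, 0, 4]
  [-5, 2, -4, -1, 0]
D(5):
  [0, 7, 2, 5, 6]
  [∞, 0, ∞, ∞, ∞]
  [9, 16, 0, 13, 14]
  [-2, 5, -3, 0, 4]
  [-5, 2, -4, -1, 0]
Answer: T*[5][4] = -1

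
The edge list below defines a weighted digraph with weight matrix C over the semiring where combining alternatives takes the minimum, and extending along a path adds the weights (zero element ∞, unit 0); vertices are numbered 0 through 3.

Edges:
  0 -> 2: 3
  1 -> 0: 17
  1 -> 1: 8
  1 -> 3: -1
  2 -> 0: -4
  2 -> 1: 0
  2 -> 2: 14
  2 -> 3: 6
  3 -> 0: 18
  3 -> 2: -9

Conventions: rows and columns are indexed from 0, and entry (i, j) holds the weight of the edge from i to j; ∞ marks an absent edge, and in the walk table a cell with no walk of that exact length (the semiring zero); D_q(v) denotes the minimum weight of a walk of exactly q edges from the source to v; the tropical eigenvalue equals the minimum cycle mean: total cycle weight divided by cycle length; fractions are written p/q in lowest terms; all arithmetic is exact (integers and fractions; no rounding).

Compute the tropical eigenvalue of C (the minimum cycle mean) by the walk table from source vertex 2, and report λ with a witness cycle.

q=0: [∞, ∞, 0, ∞]
q=1: [-4, 0, 14, 6]
q=2: [10, 8, -3, -1]
q=3: [-7, -3, -10, 3]
q=4: [-14, -10, -6, -4]
Optimal cycle mean attained by: cycle 1->3->2->1, total (-1) + (-9) + 0, length 3.
Answer: λ = -10/3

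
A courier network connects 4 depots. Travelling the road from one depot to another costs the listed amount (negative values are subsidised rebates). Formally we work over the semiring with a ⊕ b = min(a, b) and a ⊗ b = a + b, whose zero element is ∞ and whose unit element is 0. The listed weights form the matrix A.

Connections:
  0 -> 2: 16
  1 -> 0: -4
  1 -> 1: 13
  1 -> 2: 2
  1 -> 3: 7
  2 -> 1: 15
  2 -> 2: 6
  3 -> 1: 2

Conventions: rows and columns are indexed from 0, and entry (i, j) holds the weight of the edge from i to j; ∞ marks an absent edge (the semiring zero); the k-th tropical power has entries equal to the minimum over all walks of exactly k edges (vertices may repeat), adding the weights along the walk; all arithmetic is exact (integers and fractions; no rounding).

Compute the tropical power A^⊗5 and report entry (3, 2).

A^⊗2:
  [∞, 31, 22, ∞]
  [9, 9, 8, 20]
  [11, 21, 12, 22]
  [-2, 15, 4, 9]
A^⊗3:
  [27, 37, 28, 38]
  [5, 22, 11, 16]
  [17, 24, 18, 28]
  [11, 11, 10, 22]
A^⊗4:
  [33, 40, 34, 44]
  [18, 18, 17, 29]
  [20, 30, 24, 31]
  [7, 24, 13, 18]
A^⊗5:
  [36, 46, 40, 47]
  [14, 31, 20, 25]
  [26, 33, 30, 37]
  [20, 20, 19, 31]
Key observation: the optimum is the walk 3->1->3->1->2->2, with weight 2 + 7 + 2 + 2 + 6 = 19.
Optimal value attained by: walk 3->1->3->1->2->2.
Answer: (A^⊗5)[3][2] = 19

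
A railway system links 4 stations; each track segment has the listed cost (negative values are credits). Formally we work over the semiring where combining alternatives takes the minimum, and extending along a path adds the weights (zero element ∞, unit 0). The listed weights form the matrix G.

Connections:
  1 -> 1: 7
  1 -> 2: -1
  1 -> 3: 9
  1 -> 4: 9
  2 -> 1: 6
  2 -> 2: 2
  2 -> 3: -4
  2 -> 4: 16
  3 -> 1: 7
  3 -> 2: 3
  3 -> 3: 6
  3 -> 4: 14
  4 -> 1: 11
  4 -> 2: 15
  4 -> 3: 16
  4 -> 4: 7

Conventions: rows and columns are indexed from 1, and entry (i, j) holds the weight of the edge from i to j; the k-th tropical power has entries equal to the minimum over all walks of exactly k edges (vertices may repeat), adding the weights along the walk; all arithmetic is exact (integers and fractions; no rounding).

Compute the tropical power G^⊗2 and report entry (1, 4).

G^⊗2:
  [5, 1, -5, 15]
  [3, -1, -2, 10]
  [9, 5, -1, 16]
  [18, 10, 11, 14]
Key observation: the optimum is the walk 1->2->4, with weight (-1) + 16 = 15.
Optimal value attained by: walk 1->2->4.
Answer: (G^⊗2)[1][4] = 15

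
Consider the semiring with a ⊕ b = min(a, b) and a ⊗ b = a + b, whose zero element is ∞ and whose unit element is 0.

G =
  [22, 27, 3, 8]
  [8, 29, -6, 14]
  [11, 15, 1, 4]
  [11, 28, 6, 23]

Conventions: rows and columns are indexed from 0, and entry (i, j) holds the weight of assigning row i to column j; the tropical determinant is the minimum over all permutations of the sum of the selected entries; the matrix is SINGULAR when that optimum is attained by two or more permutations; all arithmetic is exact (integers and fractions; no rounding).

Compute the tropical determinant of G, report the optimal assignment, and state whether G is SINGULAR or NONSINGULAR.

σ = (0, 1, 2, 3): 22 + 29 + 1 + 23 = 75
σ = (0, 1, 3, 2): 22 + 29 + 4 + 6 = 61
σ = (0, 2, 1, 3): 22 + (-6) + 15 + 23 = 54
σ = (0, 2, 3, 1): 22 + (-6) + 4 + 28 = 48
σ = (0, 3, 1, 2): 22 + 14 + 15 + 6 = 57
σ = (0, 3, 2, 1): 22 + 14 + 1 + 28 = 65
σ = (1, 0, 2, 3): 27 + 8 + 1 + 23 = 59
σ = (1, 0, 3, 2): 27 + 8 + 4 + 6 = 45
σ = (1, 2, 0, 3): 27 + (-6) + 11 + 23 = 55
σ = (1, 2, 3, 0): 27 + (-6) + 4 + 11 = 36
σ = (1, 3, 0, 2): 27 + 14 + 11 + 6 = 58
σ = (1, 3, 2, 0): 27 + 14 + 1 + 11 = 53
σ = (2, 0, 1, 3): 3 + 8 + 15 + 23 = 49
σ = (2, 0, 3, 1): 3 + 8 + 4 + 28 = 43
σ = (2, 1, 0, 3): 3 + 29 + 11 + 23 = 66
σ = (2, 1, 3, 0): 3 + 29 + 4 + 11 = 47
σ = (2, 3, 0, 1): 3 + 14 + 11 + 28 = 56
σ = (2, 3, 1, 0): 3 + 14 + 15 + 11 = 43
σ = (3, 0, 1, 2): 8 + 8 + 15 + 6 = 37
σ = (3, 0, 2, 1): 8 + 8 + 1 + 28 = 45
σ = (3, 1, 0, 2): 8 + 29 + 11 + 6 = 54
σ = (3, 1, 2, 0): 8 + 29 + 1 + 11 = 49
σ = (3, 2, 0, 1): 8 + (-6) + 11 + 28 = 41
σ = (3, 2, 1, 0): 8 + (-6) + 15 + 11 = 28
Optimal value attained by: σ = (3, 2, 1, 0).
Answer: det⊕(G) = 28; verdict: NONSINGULAR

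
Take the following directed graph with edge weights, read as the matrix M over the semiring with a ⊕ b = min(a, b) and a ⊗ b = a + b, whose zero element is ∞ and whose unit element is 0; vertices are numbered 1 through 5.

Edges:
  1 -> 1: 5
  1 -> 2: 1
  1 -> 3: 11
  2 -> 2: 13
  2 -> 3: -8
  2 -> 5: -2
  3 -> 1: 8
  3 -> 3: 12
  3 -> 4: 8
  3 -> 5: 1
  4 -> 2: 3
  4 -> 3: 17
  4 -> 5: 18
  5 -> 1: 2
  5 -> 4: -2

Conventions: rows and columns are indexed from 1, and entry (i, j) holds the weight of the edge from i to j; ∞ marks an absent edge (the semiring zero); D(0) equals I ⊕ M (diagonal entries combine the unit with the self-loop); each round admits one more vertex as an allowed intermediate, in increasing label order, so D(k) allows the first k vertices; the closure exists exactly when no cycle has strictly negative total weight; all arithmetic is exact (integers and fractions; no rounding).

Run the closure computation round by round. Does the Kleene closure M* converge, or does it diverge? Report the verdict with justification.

D(0):
  [0, 1, 11, ∞, ∞]
  [∞, 0, -8, ∞, -2]
  [8, ∞, 0, 8, 1]
  [∞, 3, 17, 0, 18]
  [2, ∞, ∞, -2, 0]
D(1):
  [0, 1, 11, ∞, ∞]
  [∞, 0, -8, ∞, -2]
  [8, 9, 0, 8, 1]
  [∞, 3, 17, 0, 18]
  [2, 3, 13, -2, 0]
D(2):
  [0, 1, -7, ∞, -1]
  [∞, 0, -8, ∞, -2]
  [8, 9, 0, 8, 1]
  [∞, 3, -5, 0, 1]
  [2, 3, -5, -2, 0]
Detection: at round 3, diagonal entry (5, 5) turns strictly negative.
Key observation: the cycle 5->1->2->3->5 has total weight 2 + 1 + (-8) + 1, which is strictly negative.
Answer: DIVERGES — negative cycle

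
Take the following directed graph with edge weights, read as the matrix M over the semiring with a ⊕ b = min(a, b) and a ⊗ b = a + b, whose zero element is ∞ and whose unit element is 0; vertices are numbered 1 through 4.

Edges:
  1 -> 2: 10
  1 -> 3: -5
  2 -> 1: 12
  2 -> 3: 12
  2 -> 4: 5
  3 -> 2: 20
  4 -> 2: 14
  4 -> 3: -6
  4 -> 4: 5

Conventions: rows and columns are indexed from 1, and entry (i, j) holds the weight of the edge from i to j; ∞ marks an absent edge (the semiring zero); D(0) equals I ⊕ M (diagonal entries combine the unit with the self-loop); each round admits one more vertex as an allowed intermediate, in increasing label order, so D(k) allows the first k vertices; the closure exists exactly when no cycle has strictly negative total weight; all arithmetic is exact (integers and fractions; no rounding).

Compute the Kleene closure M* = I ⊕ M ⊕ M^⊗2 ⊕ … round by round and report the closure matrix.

D(0):
  [0, 10, -5, ∞]
  [12, 0, 12, 5]
  [∞, 20, 0, ∞]
  [∞, 14, -6, 0]
D(1):
  [0, 10, -5, ∞]
  [12, 0, 7, 5]
  [∞, 20, 0, ∞]
  [∞, 14, -6, 0]
D(2):
  [0, 10, -5, 15]
  [12, 0, 7, 5]
  [32, 20, 0, 25]
  [26, 14, -6, 0]
D(3):
  [0, 10, -5, 15]
  [12, 0, 7, 5]
  [32, 20, 0, 25]
  [26, 14, -6, 0]
D(4):
  [0, 10, -5, 15]
  [12, 0, -1, 5]
  [32, 20, 0, 25]
  [26, 14, -6, 0]
Answer: M* = [[0, 10, -5, 15], [12, 0, -1, 5], [32, 20, 0, 25], [26, 14, -6, 0]]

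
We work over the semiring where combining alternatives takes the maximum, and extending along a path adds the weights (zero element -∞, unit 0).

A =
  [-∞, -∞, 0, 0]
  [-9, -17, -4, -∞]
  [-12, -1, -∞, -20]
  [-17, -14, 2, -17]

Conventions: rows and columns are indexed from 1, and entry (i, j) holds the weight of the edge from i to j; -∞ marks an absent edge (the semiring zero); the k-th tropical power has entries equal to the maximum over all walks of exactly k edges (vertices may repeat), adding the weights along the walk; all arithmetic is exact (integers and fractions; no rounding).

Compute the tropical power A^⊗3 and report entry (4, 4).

A^⊗2:
  [-12, -1, 2, -17]
  [-16, -5, -9, -9]
  [-10, -18, -5, -12]
  [-10, 1, -15, -17]
A^⊗3:
  [-10, 1, -5, -12]
  [-14, -10, -7, -16]
  [-17, -6, -10, -10]
  [-8, -16, -3, -10]
Key observation: the optimum is the walk 4->3->1->4, with weight 2 + (-12) + 0 = -10.
Optimal value attained by: walk 4->3->1->4.
Answer: (A^⊗3)[4][4] = -10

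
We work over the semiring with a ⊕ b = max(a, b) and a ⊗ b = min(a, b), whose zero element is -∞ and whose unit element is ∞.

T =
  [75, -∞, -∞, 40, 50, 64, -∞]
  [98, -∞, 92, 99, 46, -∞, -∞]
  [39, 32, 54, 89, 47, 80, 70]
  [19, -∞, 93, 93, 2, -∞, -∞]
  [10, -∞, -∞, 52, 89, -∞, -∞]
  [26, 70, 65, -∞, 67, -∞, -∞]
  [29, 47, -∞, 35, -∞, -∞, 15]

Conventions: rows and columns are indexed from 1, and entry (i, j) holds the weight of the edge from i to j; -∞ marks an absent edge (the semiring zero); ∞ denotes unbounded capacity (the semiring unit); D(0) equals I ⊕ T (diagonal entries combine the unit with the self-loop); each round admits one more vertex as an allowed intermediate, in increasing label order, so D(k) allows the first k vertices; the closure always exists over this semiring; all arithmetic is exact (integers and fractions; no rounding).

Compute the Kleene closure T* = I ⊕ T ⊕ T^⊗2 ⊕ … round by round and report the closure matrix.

D(0):
  [∞, -∞, -∞, 40, 50, 64, -∞]
  [98, ∞, 92, 99, 46, -∞, -∞]
  [39, 32, ∞, 89, 47, 80, 70]
  [19, -∞, 93, ∞, 2, -∞, -∞]
  [10, -∞, -∞, 52, ∞, -∞, -∞]
  [26, 70, 65, -∞, 67, ∞, -∞]
  [29, 47, -∞, 35, -∞, -∞, ∞]
D(1):
  [∞, -∞, -∞, 40, 50, 64, -∞]
  [98, ∞, 92, 99, 50, 64, -∞]
  [39, 32, ∞, 89, 47, 80, 70]
  [19, -∞, 93, ∞, 19, 19, -∞]
  [10, -∞, -∞, 52, ∞, 10, -∞]
  [26, 70, 65, 26, 67, ∞, -∞]
  [29, 47, -∞, 35, 29, 29, ∞]
D(2):
  [∞, -∞, -∞, 40, 50, 64, -∞]
  [98, ∞, 92, 99, 50, 64, -∞]
  [39, 32, ∞, 89, 47, 80, 70]
  [19, -∞, 93, ∞, 19, 19, -∞]
  [10, -∞, -∞, 52, ∞, 10, -∞]
  [70, 70, 70, 70, 67, ∞, -∞]
  [47, 47, 47, 47, 47, 47, ∞]
D(3):
  [∞, -∞, -∞, 40, 50, 64, -∞]
  [98, ∞, 92, 99, 50, 80, 70]
  [39, 32, ∞, 89, 47, 80, 70]
  [39, 32, 93, ∞, 47, 80, 70]
  [10, -∞, -∞, 52, ∞, 10, -∞]
  [70, 70, 70, 70, 67, ∞, 70]
  [47, 47, 47, 47, 47, 47, ∞]
D(4):
  [∞, 32, 40, 40, 50, 64, 40]
  [98, ∞, 93, 99, 50, 80, 70]
  [39, 32, ∞, 89, 47, 80, 70]
  [39, 32, 93, ∞, 47, 80, 70]
  [39, 32, 52, 52, ∞, 52, 52]
  [70, 70, 70, 70, 67, ∞, 70]
  [47, 47, 47, 47, 47, 47, ∞]
D(5):
  [∞, 32, 50, 50, 50, 64, 50]
  [98, ∞, 93, 99, 50, 80, 70]
  [39, 32, ∞, 89, 47, 80, 70]
  [39, 32, 93, ∞, 47, 80, 70]
  [39, 32, 52, 52, ∞, 52, 52]
  [70, 70, 70, 70, 67, ∞, 70]
  [47, 47, 47, 47, 47, 47, ∞]
D(6):
  [∞, 64, 64, 64, 64, 64, 64]
  [98, ∞, 93, 99, 67, 80, 70]
  [70, 70, ∞, 89, 67, 80, 70]
  [70, 70, 93, ∞, 67, 80, 70]
  [52, 52, 52, 52, ∞, 52, 52]
  [70, 70, 70, 70, 67, ∞, 70]
  [47, 47, 47, 47, 47, 47, ∞]
D(7):
  [∞, 64, 64, 64, 64, 64, 64]
  [98, ∞, 93, 99, 67, 80, 70]
  [70, 70, ∞, 89, 67, 80, 70]
  [70, 70, 93, ∞, 67, 80, 70]
  [52, 52, 52, 52, ∞, 52, 52]
  [70, 70, 70, 70, 67, ∞, 70]
  [47, 47, 47, 47, 47, 47, ∞]
Answer: T* = [[∞, 64, 64, 64, 64, 64, 64], [98, ∞, 93, 99, 67, 80, 70], [70, 70, ∞, 89, 67, 80, 70], [70, 70, 93, ∞, 67, 80, 70], [52, 52, 52, 52, ∞, 52, 52], [70, 70, 70, 70, 67, ∞, 70], [47, 47, 47, 47, 47, 47, ∞]]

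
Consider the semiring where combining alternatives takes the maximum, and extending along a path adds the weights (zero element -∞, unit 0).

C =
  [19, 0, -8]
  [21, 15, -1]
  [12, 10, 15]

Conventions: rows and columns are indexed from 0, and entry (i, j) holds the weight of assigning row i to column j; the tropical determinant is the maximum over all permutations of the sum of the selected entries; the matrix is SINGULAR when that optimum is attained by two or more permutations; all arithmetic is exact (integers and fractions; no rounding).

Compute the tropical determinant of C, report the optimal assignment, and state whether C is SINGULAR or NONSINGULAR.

σ = (0, 1, 2): 19 + 15 + 15 = 49
σ = (0, 2, 1): 19 + (-1) + 10 = 28
σ = (1, 0, 2): 0 + 21 + 15 = 36
σ = (1, 2, 0): 0 + (-1) + 12 = 11
σ = (2, 0, 1): (-8) + 21 + 10 = 23
σ = (2, 1, 0): (-8) + 15 + 12 = 19
Optimal value attained by: σ = (0, 1, 2).
Answer: det⊕(C) = 49; verdict: NONSINGULAR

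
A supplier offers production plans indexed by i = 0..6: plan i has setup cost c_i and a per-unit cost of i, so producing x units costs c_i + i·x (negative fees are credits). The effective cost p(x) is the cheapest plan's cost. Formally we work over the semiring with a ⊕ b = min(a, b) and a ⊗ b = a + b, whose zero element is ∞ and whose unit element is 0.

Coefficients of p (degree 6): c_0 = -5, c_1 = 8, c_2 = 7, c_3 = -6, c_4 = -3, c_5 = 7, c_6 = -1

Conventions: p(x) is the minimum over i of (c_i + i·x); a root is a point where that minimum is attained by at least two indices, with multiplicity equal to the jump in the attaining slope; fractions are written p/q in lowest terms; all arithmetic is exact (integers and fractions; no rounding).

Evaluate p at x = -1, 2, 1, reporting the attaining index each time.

p(-1) = min(-5+0·(-1)=-5, 8+1·(-1)=7, 7+2·(-1)=5, -6+3·(-1)=-9, -3+4·(-1)=-7, 7+5·(-1)=2, -1+6·(-1)=-7) = -9 (attained by i=3)
p(2) = min(-5+0·2=-5, 8+1·2=10, 7+2·2=11, -6+3·2=0, -3+4·2=5, 7+5·2=17, -1+6·2=11) = -5 (attained by i=0)
p(1) = min(-5+0·1=-5, 8+1·1=9, 7+2·1=9, -6+3·1=-3, -3+4·1=1, 7+5·1=12, -1+6·1=5) = -5 (attained by i=0)
Answer: p(-1) = -9; p(2) = -5; p(1) = -5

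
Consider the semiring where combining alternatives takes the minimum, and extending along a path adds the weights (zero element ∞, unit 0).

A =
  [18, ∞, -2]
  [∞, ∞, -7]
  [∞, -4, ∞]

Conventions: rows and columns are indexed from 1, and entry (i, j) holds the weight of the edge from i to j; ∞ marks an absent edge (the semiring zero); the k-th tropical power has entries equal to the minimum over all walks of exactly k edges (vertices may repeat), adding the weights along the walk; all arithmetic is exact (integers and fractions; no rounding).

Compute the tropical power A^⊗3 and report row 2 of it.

A^⊗2:
  [36, -6, 16]
  [∞, -11, ∞]
  [∞, ∞, -11]
A^⊗3:
  [54, 12, -13]
  [∞, ∞, -18]
  [∞, -15, ∞]
Answer: row 2 of A^⊗3 = [∞, ∞, -18]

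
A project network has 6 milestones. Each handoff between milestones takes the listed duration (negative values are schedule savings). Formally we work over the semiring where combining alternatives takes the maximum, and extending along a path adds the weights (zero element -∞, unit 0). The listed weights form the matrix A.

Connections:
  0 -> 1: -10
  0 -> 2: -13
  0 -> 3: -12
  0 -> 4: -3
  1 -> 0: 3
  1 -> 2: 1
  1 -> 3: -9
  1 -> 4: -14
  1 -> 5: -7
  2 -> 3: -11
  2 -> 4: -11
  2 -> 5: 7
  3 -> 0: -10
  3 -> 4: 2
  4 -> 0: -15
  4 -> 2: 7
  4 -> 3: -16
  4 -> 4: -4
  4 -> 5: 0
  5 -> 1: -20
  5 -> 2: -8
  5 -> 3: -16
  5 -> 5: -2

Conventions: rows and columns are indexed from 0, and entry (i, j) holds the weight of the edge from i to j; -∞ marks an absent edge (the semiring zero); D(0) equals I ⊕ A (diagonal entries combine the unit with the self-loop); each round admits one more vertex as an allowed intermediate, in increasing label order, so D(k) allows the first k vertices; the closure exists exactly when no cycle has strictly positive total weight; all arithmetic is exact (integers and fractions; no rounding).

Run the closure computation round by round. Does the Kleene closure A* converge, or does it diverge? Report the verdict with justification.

D(0):
  [0, -10, -13, -12, -3, -∞]
  [3, 0, 1, -9, -14, -7]
  [-∞, -∞, 0, -11, -11, 7]
  [-10, -∞, -∞, 0, 2, -∞]
  [-15, -∞, 7, -16, 0, 0]
  [-∞, -20, -8, -16, -∞, 0]
D(1):
  [0, -10, -13, -12, -3, -∞]
  [3, 0, 1, -9, 0, -7]
  [-∞, -∞, 0, -11, -11, 7]
  [-10, -20, -23, 0, 2, -∞]
  [-15, -25, 7, -16, 0, 0]
  [-∞, -20, -8, -16, -∞, 0]
D(2):
  [0, -10, -9, -12, -3, -17]
  [3, 0, 1, -9, 0, -7]
  [-∞, -∞, 0, -11, -11, 7]
  [-10, -20, -19, 0, 2, -27]
  [-15, -25, 7, -16, 0, 0]
  [-17, -20, -8, -16, -20, 0]
D(3):
  [0, -10, -9, -12, -3, -2]
  [3, 0, 1, -9, 0, 8]
  [-∞, -∞, 0, -11, -11, 7]
  [-10, -20, -19, 0, 2, -12]
  [-15, -25, 7, -4, 0, 14]
  [-17, -20, -8, -16, -19, 0]
D(4):
  [0, -10, -9, -12, -3, -2]
  [3, 0, 1, -9, 0, 8]
  [-21, -31, 0, -11, -9, 7]
  [-10, -20, -19, 0, 2, -12]
  [-14, -24, 7, -4, 0, 14]
  [-17, -20, -8, -16, -14, 0]
D(5):
  [0, -10, 4, -7, -3, 11]
  [3, 0, 7, -4, 0, 14]
  [-21, -31, 0, -11, -9, 7]
  [-10, -20, 9, 0, 2, 16]
  [-14, -24, 7, -4, 0, 14]
  [-17, -20, -7, -16, -14, 0]
D(6):
  [0, -9, 4, -5, -3, 11]
  [3, 0, 7, -2, 0, 14]
  [-10, -13, 0, -9, -7, 7]
  [-1, -4, 9, 0, 2, 16]
  [-3, -6, 7, -2, 0, 14]
  [-17, -20, -7, -16, -14, 0]
Key observation: every diagonal entry stays at the unit through all rounds, so no improving cycle exists.
Answer: CONVERGES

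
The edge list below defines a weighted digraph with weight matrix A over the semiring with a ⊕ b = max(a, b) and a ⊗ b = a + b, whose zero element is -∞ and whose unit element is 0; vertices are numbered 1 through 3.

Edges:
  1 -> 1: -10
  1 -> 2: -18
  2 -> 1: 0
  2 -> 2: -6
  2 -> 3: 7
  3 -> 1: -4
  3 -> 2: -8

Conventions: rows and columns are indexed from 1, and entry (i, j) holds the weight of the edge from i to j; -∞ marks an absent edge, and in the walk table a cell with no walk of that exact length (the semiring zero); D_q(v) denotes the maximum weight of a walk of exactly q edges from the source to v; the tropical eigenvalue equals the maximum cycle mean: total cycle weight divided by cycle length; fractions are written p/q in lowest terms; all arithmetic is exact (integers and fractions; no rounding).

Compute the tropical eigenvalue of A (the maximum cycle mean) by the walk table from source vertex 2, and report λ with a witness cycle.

q=0: [-∞, 0, -∞]
q=1: [0, -6, 7]
q=2: [3, -1, 1]
q=3: [-1, -7, 6]
Optimal cycle mean attained by: cycle 2->3->2, total 7 + (-8), length 2.
Answer: λ = -1/2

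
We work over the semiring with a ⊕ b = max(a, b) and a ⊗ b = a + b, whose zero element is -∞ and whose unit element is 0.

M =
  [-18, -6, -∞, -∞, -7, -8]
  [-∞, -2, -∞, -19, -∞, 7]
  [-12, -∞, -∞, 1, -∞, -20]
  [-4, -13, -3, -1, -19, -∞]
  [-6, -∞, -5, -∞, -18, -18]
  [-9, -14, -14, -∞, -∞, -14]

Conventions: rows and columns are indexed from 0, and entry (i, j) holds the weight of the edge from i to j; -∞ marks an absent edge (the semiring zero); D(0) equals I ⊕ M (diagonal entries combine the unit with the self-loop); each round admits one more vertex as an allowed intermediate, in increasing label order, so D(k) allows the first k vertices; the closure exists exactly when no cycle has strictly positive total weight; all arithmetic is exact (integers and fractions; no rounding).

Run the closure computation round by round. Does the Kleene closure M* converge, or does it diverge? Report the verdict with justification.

D(0):
  [0, -6, -∞, -∞, -7, -8]
  [-∞, 0, -∞, -19, -∞, 7]
  [-12, -∞, 0, 1, -∞, -20]
  [-4, -13, -3, 0, -19, -∞]
  [-6, -∞, -5, -∞, 0, -18]
  [-9, -14, -14, -∞, -∞, 0]
D(1):
  [0, -6, -∞, -∞, -7, -8]
  [-∞, 0, -∞, -19, -∞, 7]
  [-12, -18, 0, 1, -19, -20]
  [-4, -10, -3, 0, -11, -12]
  [-6, -12, -5, -∞, 0, -14]
  [-9, -14, -14, -∞, -16, 0]
D(2):
  [0, -6, -∞, -25, -7, 1]
  [-∞, 0, -∞, -19, -∞, 7]
  [-12, -18, 0, 1, -19, -11]
  [-4, -10, -3, 0, -11, -3]
  [-6, -12, -5, -31, 0, -5]
  [-9, -14, -14, -33, -16, 0]
D(3):
  [0, -6, -∞, -25, -7, 1]
  [-∞, 0, -∞, -19, -∞, 7]
  [-12, -18, 0, 1, -19, -11]
  [-4, -10, -3, 0, -11, -3]
  [-6, -12, -5, -4, 0, -5]
  [-9, -14, -14, -13, -16, 0]
D(4):
  [0, -6, -28, -25, -7, 1]
  [-23, 0, -22, -19, -30, 7]
  [-3, -9, 0, 1, -10, -2]
  [-4, -10, -3, 0, -11, -3]
  [-6, -12, -5, -4, 0, -5]
  [-9, -14, -14, -13, -16, 0]
D(5):
  [0, -6, -12, -11, -7, 1]
  [-23, 0, -22, -19, -30, 7]
  [-3, -9, 0, 1, -10, -2]
  [-4, -10, -3, 0, -11, -3]
  [-6, -12, -5, -4, 0, -5]
  [-9, -14, -14, -13, -16, 0]
D(6):
  [0, -6, -12, -11, -7, 1]
  [-2, 0, -7, -6, -9, 7]
  [-3, -9, 0, 1, -10, -2]
  [-4, -10, -3, 0, -11, -3]
  [-6, -12, -5, -4, 0, -5]
  [-9, -14, -14, -13, -16, 0]
Key observation: every diagonal entry stays at the unit through all rounds, so no improving cycle exists.
Answer: CONVERGES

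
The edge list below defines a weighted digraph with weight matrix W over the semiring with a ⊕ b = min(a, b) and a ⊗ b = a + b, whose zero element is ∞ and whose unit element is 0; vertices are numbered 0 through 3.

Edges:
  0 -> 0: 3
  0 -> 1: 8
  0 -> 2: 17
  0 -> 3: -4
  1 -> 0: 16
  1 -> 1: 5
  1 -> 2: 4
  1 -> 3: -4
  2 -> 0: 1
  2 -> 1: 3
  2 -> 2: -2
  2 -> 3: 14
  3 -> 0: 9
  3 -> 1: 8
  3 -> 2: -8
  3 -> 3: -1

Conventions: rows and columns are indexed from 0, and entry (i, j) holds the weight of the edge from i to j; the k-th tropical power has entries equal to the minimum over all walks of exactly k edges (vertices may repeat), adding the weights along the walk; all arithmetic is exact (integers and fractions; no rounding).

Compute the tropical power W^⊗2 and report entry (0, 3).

W^⊗2:
  [5, 4, -12, -5]
  [5, 4, -12, -5]
  [-1, 1, -4, -3]
  [-7, -5, -10, -2]
Key observation: the optimum is the walk 0->3->3, with weight (-4) + (-1) = -5.
Optimal value attained by: walk 0->3->3.
Answer: (W^⊗2)[0][3] = -5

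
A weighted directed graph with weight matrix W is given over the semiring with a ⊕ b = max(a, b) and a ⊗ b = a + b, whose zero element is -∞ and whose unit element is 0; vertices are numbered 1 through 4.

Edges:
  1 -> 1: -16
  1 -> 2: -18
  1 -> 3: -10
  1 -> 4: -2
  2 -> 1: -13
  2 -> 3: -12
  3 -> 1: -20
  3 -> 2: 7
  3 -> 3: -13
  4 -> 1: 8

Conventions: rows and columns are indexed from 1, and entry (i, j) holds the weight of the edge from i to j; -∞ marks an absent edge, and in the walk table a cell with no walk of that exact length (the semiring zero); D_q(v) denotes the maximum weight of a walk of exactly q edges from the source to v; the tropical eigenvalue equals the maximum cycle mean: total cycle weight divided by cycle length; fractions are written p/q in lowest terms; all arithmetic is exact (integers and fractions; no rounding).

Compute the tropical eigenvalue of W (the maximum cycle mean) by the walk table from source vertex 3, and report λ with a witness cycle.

q=0: [-∞, -∞, 0, -∞]
q=1: [-20, 7, -13, -∞]
q=2: [-6, -6, -5, -22]
q=3: [-14, 2, -16, -8]
q=4: [0, -9, -10, -16]
Optimal cycle mean attained by: cycle 1->4->1, total (-2) + 8, length 2.
Answer: λ = 3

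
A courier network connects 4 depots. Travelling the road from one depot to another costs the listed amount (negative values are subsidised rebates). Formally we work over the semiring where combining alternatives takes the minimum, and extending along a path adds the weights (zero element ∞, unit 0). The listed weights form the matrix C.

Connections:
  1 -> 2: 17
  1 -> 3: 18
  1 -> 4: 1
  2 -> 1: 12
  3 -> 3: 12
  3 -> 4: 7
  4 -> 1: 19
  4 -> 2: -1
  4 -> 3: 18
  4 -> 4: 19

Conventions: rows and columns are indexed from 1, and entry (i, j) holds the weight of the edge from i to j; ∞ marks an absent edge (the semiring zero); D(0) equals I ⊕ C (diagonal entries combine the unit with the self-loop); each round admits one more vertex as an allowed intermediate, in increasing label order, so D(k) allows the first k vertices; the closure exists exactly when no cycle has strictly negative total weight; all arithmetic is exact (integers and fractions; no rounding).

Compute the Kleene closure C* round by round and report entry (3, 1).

D(0):
  [0, 17, 18, 1]
  [12, 0, ∞, ∞]
  [∞, ∞, 0, 7]
  [19, -1, 18, 0]
D(1):
  [0, 17, 18, 1]
  [12, 0, 30, 13]
  [∞, ∞, 0, 7]
  [19, -1, 18, 0]
D(2):
  [0, 17, 18, 1]
  [12, 0, 30, 13]
  [∞, ∞, 0, 7]
  [11, -1, 18, 0]
D(3):
  [0, 17, 18, 1]
  [12, 0, 30, 13]
  [∞, ∞, 0, 7]
  [11, -1, 18, 0]
D(4):
  [0, 0, 18, 1]
  [12, 0, 30, 13]
  [18, 6, 0, 7]
  [11, -1, 18, 0]
Answer: C*[3][1] = 18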